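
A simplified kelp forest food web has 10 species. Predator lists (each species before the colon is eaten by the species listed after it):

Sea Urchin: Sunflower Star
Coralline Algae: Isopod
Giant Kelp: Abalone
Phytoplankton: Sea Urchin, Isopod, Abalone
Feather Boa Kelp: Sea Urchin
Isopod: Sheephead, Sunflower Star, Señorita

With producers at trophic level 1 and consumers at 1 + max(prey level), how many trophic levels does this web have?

Producers (level 1): Coralline Algae, Giant Kelp, Feather Boa Kelp, Phytoplankton.
Coralline Algae → Isopod → Sheephead gives Sheephead level 3.
No species has a prey at level 3, so no species reaches level 4.

3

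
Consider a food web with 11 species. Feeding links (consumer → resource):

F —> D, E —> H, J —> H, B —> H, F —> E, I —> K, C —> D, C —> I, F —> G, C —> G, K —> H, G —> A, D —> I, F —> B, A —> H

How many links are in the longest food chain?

4 links

One longest chain: H → K → I → D → C.
It has 5 species and 4 links.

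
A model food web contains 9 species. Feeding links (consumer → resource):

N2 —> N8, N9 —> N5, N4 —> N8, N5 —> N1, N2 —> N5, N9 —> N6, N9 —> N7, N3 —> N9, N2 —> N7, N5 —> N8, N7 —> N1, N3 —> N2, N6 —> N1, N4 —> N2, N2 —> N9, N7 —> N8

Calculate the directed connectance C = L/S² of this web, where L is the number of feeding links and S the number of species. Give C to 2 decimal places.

The web has S = 9 species and L = 16 feeding links.
C = L / S² = 16 / 81 = 0.1975 ≈ 0.20.

C = 0.20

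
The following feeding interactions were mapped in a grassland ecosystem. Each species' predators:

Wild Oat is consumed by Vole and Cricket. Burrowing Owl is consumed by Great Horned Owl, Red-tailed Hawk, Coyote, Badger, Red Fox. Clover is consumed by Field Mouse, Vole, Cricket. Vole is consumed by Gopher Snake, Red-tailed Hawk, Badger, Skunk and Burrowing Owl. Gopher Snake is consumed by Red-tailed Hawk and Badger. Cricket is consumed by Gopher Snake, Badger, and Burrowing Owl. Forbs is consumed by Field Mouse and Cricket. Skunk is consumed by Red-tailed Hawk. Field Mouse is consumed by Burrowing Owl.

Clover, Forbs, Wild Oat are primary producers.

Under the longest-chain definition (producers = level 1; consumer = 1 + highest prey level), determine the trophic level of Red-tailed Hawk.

Clover is a producer → level 1.
Cricket eats Clover (level 1); other prey at levels: Forbs 1, Wild Oat 1 → level 2.
Burrowing Owl eats Cricket (level 2); other prey at levels: Field Mouse 2, Vole 2 → level 3.
Red-tailed Hawk eats Burrowing Owl (level 3); other prey at levels: Vole 2, Skunk 3, Gopher Snake 3 → level 4.

Trophic level 4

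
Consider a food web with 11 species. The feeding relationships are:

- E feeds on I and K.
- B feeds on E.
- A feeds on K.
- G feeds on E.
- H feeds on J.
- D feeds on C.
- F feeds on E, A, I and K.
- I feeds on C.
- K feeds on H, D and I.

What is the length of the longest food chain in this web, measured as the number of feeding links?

One longest chain: C → I → K → E → F.
It has 5 species and 4 links.

4 links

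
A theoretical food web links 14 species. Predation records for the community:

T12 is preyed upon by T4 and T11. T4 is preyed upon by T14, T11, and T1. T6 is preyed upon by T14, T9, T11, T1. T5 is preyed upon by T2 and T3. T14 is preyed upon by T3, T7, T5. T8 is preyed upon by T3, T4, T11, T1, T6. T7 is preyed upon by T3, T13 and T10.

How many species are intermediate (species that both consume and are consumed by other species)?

5

Intermediate species (has both prey and predators): T4, T6, T14, T7, T5.
Count: 5.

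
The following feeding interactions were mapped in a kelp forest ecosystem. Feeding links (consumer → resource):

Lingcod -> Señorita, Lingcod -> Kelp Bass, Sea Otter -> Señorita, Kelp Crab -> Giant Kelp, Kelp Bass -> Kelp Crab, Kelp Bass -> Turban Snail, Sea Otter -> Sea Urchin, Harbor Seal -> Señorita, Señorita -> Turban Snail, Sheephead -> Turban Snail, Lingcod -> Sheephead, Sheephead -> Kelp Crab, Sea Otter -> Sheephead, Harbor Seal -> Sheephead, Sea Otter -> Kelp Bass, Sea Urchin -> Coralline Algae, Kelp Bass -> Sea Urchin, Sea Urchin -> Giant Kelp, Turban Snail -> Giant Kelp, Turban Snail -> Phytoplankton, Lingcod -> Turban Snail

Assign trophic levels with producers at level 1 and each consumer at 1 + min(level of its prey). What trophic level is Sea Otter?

Coralline Algae is a producer → level 1.
Sea Urchin eats Coralline Algae → level 2.
Sea Otter eats Sea Urchin → level 3.
No prey of Sea Otter is below level 2, so 3 is the minimum.

Trophic level 3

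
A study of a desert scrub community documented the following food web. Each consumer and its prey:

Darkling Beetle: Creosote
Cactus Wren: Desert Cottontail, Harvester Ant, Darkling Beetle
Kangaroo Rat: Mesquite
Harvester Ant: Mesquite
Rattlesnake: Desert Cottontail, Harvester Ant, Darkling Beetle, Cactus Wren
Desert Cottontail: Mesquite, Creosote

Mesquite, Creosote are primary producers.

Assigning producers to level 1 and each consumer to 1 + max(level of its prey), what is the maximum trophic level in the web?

4

Producers (level 1): Mesquite, Creosote.
Mesquite → Desert Cottontail → Cactus Wren → Rattlesnake gives Rattlesnake level 4.
No species has a prey at level 4, so no species reaches level 5.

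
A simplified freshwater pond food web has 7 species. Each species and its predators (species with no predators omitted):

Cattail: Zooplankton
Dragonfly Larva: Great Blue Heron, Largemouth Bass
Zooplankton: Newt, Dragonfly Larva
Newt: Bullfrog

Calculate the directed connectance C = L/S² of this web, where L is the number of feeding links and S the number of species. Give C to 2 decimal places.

The web has S = 7 species and L = 6 feeding links.
C = L / S² = 6 / 49 = 0.1224 ≈ 0.12.

C = 0.12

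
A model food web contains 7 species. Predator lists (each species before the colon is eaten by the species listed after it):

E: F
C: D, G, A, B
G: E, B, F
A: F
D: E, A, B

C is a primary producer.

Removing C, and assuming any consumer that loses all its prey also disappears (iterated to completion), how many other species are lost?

Remove C.
Round 1: D (all prey gone), G (all prey gone) → extinct.
Round 2: E (all prey gone), A (all prey gone), B (all prey gone) → extinct.
Round 3: F (all prey gone) → extinct.
No further losses. Total secondary extinctions: 6.

6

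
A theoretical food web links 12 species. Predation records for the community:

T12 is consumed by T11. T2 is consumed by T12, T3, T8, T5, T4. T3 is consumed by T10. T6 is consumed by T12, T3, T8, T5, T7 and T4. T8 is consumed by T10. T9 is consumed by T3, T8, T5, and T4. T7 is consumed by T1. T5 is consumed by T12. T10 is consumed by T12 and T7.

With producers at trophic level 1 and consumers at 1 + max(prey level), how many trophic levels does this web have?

Producers (level 1): T9, T6, T2.
T9 → T8 → T10 → T12 → T11 gives T11 level 5.
No species has a prey at level 5, so no species reaches level 6.

5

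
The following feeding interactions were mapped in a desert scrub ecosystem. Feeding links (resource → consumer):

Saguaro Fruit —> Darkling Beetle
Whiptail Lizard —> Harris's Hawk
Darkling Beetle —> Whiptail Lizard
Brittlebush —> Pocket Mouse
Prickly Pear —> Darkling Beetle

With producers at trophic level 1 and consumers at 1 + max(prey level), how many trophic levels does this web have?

Producers (level 1): Saguaro Fruit, Brittlebush, Prickly Pear.
Saguaro Fruit → Darkling Beetle → Whiptail Lizard → Harris's Hawk gives Harris's Hawk level 4.
No species has a prey at level 4, so no species reaches level 5.

4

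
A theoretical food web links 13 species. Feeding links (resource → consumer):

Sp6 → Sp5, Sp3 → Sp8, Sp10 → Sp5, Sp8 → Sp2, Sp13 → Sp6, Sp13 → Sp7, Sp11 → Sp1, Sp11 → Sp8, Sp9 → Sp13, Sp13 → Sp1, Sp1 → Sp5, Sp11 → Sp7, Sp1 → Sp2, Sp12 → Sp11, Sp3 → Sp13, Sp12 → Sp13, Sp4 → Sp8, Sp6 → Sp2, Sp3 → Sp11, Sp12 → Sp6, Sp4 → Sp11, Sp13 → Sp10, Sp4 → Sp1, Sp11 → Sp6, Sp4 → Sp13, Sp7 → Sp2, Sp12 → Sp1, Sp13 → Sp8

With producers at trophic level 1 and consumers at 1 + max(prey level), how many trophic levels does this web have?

4

Producers (level 1): Sp4, Sp3, Sp9, Sp12.
Sp4 → Sp11 → Sp1 → Sp2 gives Sp2 level 4.
No species has a prey at level 4, so no species reaches level 5.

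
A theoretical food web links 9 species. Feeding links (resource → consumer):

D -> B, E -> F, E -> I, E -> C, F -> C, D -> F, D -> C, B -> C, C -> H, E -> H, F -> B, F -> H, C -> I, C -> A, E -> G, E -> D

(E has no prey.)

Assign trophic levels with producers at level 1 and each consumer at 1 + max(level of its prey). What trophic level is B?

Trophic level 4

E is a producer → level 1.
D eats E → level 2.
F eats D (level 2); other prey at levels: E 1 → level 3.
B eats F (level 3); other prey at levels: D 2 → level 4.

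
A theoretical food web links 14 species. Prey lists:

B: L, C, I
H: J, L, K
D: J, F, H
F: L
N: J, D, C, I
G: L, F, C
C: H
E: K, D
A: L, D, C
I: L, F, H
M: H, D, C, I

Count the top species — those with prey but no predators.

6

Top species (has prey, but nothing eats it): E, N, G, M, B, A.
Count: 6.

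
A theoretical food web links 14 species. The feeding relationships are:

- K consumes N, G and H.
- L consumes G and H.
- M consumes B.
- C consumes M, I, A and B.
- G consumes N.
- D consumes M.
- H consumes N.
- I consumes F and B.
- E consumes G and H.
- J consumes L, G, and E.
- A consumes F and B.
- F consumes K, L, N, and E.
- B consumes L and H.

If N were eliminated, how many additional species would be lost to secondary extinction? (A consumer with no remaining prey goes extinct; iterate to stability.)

Remove N.
Round 1: G (all prey gone), H (all prey gone) → extinct.
Round 2: L (all prey gone), K (all prey gone), E (all prey gone) → extinct.
Round 3: B (all prey gone), F (all prey gone), J (all prey gone) → extinct.
Round 4: I (all prey gone), A (all prey gone), M (all prey gone) → extinct.
Round 5: C (all prey gone), D (all prey gone) → extinct.
No further losses. Total secondary extinctions: 13.

13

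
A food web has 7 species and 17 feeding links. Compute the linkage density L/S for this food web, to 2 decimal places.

There are L = 17 links among S = 7 species.
L/S = 17/7 = 2.4286 ≈ 2.43.

L/S = 2.43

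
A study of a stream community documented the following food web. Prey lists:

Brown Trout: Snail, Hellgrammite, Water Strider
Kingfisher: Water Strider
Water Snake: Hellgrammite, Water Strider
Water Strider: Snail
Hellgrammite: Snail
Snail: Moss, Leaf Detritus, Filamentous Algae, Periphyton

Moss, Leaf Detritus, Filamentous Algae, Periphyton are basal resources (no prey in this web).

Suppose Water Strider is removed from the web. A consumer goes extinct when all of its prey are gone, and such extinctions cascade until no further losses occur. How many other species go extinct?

1

Remove Water Strider.
Round 1: Kingfisher (all prey gone) → extinct.
No further losses. Total secondary extinctions: 1.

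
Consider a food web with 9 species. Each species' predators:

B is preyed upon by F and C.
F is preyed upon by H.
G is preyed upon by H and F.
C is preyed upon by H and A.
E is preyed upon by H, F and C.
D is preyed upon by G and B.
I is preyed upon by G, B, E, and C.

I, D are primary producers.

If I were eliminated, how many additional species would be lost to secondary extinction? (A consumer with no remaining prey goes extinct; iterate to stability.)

Remove I.
Round 1: E (all prey gone) → extinct.
No further losses. Total secondary extinctions: 1.

1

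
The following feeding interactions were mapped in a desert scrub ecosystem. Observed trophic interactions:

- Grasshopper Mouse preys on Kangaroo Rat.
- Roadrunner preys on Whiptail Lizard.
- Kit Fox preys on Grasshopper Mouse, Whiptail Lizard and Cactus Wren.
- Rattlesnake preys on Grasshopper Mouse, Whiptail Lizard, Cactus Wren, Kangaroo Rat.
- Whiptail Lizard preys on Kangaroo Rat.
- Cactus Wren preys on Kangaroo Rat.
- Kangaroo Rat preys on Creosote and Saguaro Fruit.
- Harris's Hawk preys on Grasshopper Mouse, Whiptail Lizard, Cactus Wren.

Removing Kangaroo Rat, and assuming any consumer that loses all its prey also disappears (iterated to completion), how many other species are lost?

7

Remove Kangaroo Rat.
Round 1: Cactus Wren (all prey gone), Grasshopper Mouse (all prey gone), Whiptail Lizard (all prey gone) → extinct.
Round 2: Rattlesnake (all prey gone), Kit Fox (all prey gone), Harris's Hawk (all prey gone), Roadrunner (all prey gone) → extinct.
No further losses. Total secondary extinctions: 7.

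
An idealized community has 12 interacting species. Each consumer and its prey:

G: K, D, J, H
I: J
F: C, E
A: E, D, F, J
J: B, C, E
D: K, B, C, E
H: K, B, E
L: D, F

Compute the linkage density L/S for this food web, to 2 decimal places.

There are L = 23 links among S = 12 species.
L/S = 23/12 = 1.9167 ≈ 1.92.

L/S = 1.92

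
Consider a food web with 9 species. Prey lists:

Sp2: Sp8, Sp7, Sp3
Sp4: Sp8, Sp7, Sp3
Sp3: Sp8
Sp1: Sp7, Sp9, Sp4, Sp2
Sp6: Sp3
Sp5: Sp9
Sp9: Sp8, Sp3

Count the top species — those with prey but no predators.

Top species (has prey, but nothing eats it): Sp6, Sp1, Sp5.
Count: 3.

3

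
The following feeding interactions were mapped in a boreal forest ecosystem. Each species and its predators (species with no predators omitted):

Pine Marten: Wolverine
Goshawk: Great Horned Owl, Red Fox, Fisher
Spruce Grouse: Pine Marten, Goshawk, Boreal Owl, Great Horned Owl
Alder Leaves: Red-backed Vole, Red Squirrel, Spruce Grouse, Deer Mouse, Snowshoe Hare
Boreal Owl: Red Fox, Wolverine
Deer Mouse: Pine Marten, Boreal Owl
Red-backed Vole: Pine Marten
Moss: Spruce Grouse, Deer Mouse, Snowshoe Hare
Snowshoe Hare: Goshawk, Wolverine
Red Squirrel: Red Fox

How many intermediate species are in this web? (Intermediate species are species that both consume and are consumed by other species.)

Intermediate species (has both prey and predators): Red-backed Vole, Red Squirrel, Spruce Grouse, Deer Mouse, Snowshoe Hare, Pine Marten, Goshawk, Boreal Owl.
Count: 8.

8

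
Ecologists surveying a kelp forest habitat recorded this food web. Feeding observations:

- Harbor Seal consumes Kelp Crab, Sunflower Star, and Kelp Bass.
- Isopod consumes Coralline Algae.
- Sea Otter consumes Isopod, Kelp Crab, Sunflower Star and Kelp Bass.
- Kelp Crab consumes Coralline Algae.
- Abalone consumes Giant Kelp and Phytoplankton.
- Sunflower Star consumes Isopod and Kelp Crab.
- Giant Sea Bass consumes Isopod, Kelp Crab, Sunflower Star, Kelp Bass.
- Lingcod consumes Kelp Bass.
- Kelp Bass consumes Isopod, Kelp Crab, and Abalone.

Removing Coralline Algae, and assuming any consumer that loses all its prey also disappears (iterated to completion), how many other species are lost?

3

Remove Coralline Algae.
Round 1: Isopod (all prey gone), Kelp Crab (all prey gone) → extinct.
Round 2: Sunflower Star (all prey gone) → extinct.
No further losses. Total secondary extinctions: 3.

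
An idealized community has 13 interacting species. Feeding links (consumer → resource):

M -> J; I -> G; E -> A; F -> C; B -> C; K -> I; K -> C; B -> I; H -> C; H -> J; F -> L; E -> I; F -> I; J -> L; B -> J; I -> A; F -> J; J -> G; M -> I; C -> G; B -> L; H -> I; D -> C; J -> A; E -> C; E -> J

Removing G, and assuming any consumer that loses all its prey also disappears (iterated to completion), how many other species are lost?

Remove G.
Round 1: C (all prey gone) → extinct.
Round 2: D (all prey gone) → extinct.
No further losses. Total secondary extinctions: 2.

2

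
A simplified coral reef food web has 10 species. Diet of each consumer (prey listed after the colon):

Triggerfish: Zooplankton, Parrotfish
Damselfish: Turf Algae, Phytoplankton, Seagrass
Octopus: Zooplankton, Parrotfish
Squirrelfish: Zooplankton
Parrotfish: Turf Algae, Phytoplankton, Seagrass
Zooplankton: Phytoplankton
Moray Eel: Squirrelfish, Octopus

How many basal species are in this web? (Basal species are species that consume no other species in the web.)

3

Basal species (no prey listed): Turf Algae, Phytoplankton, Seagrass.
Count: 3.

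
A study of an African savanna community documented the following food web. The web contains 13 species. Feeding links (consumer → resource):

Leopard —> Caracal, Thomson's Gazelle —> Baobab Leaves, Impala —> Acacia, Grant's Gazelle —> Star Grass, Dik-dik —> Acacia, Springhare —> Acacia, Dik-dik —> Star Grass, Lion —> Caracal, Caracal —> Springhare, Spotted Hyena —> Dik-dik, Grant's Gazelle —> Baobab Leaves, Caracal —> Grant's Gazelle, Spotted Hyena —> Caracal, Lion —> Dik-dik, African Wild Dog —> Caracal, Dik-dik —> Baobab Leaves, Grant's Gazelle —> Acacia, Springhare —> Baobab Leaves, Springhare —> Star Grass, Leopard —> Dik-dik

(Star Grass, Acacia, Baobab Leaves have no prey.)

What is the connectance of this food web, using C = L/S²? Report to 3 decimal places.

C = 0.118

The web has S = 13 species and L = 20 feeding links.
C = L / S² = 20 / 169 = 0.1183 ≈ 0.118.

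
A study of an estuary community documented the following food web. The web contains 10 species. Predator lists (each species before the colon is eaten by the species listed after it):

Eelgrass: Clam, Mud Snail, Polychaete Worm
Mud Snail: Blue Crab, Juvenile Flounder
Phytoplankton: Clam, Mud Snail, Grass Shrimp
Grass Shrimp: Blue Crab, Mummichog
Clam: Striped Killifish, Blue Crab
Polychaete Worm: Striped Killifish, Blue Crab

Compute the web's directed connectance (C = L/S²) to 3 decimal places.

C = 0.140

The web has S = 10 species and L = 14 feeding links.
C = L / S² = 14 / 100 = 0.1400 ≈ 0.140.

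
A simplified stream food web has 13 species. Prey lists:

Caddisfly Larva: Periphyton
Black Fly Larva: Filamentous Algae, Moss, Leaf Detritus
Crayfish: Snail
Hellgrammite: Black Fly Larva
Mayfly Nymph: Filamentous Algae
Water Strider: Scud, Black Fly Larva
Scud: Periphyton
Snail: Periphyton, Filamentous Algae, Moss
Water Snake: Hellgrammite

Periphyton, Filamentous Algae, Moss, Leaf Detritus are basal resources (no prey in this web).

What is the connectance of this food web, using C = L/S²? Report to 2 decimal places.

The web has S = 13 species and L = 14 feeding links.
C = L / S² = 14 / 169 = 0.0828 ≈ 0.08.

C = 0.08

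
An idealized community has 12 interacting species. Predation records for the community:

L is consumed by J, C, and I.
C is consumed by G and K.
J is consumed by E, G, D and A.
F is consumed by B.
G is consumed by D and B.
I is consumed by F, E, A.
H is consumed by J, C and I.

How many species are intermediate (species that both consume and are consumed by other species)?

Intermediate species (has both prey and predators): C, J, I, F, G.
Count: 5.

5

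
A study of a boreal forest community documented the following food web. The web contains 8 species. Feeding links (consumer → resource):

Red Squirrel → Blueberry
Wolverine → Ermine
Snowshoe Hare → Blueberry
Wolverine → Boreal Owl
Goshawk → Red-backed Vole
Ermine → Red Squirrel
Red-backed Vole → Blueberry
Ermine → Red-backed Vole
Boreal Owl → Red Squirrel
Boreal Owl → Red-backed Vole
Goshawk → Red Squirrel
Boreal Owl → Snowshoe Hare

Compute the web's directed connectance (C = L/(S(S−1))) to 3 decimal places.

The web has S = 8 species and L = 12 feeding links.
C = L / (S(S−1)) = 12 / 56 = 0.2143 ≈ 0.214.

C = 0.214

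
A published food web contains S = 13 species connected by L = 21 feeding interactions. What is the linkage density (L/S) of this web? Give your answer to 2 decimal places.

L/S = 1.62

There are L = 21 links among S = 13 species.
L/S = 21/13 = 1.6154 ≈ 1.62.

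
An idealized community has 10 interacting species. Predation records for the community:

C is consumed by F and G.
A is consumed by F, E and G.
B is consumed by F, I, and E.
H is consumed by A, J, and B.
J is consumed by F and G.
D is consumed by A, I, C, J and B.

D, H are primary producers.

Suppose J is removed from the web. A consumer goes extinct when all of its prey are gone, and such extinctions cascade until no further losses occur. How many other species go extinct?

0

Remove J.
Every predator of it retains at least one other prey: G still has C, A; F still has C, B, A.
No consumer loses all prey, so no secondary extinctions occur.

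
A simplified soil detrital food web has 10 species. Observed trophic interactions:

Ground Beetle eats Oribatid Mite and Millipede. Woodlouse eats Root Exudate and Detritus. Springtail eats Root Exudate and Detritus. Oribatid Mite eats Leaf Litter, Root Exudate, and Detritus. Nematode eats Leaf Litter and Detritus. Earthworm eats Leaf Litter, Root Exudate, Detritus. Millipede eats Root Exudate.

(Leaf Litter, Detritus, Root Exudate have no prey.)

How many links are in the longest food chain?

2 links

One longest chain: Leaf Litter → Oribatid Mite → Ground Beetle.
It has 3 species and 2 links.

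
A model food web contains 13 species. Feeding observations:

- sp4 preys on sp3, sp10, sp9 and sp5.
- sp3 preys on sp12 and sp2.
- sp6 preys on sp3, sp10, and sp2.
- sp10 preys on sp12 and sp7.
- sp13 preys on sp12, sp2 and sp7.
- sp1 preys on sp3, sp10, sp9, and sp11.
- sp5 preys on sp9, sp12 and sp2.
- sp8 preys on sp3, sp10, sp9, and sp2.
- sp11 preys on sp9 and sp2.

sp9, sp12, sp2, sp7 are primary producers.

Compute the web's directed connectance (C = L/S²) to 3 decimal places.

The web has S = 13 species and L = 27 feeding links.
C = L / S² = 27 / 169 = 0.1598 ≈ 0.160.

C = 0.160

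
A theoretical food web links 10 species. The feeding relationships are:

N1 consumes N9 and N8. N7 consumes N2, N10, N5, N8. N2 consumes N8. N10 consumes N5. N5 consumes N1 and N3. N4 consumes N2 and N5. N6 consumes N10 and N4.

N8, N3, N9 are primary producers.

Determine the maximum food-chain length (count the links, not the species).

4 links

One longest chain: N8 → N1 → N5 → N10 → N7.
It has 5 species and 4 links.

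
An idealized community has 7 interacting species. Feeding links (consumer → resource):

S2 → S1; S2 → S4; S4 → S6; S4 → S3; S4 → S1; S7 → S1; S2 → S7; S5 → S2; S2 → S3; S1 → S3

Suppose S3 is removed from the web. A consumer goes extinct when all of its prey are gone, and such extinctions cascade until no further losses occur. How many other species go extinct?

2

Remove S3.
Round 1: S1 (all prey gone) → extinct.
Round 2: S7 (all prey gone) → extinct.
No further losses. Total secondary extinctions: 2.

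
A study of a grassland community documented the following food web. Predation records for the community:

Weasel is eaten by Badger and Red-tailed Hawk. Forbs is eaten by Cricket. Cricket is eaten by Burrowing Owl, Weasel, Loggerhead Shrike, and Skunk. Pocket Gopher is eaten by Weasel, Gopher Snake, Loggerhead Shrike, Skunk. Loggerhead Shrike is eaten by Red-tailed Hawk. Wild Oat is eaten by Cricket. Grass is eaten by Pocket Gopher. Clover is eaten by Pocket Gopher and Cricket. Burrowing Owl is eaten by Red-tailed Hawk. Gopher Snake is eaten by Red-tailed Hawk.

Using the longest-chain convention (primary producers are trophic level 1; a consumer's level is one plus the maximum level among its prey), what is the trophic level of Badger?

Grass is a producer → level 1.
Pocket Gopher eats Grass (level 1); other prey at levels: Clover 1 → level 2.
Weasel eats Pocket Gopher (level 2); other prey at levels: Cricket 2 → level 3.
Badger eats Weasel → level 4.

Trophic level 4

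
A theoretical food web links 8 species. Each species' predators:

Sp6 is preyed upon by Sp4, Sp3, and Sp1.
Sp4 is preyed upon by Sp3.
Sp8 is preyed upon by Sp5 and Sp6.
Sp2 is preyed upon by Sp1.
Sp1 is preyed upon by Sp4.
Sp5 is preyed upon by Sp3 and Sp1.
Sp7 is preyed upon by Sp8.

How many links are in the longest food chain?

5 links

One longest chain: Sp7 → Sp8 → Sp6 → Sp1 → Sp4 → Sp3.
It has 6 species and 5 links.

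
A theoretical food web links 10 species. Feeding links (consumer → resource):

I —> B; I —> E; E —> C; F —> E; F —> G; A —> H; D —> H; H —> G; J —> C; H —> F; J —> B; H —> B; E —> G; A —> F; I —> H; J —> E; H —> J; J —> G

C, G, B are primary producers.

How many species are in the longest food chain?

One longest chain: C → E → J → H → A.
It has 5 species and 4 links.

5 species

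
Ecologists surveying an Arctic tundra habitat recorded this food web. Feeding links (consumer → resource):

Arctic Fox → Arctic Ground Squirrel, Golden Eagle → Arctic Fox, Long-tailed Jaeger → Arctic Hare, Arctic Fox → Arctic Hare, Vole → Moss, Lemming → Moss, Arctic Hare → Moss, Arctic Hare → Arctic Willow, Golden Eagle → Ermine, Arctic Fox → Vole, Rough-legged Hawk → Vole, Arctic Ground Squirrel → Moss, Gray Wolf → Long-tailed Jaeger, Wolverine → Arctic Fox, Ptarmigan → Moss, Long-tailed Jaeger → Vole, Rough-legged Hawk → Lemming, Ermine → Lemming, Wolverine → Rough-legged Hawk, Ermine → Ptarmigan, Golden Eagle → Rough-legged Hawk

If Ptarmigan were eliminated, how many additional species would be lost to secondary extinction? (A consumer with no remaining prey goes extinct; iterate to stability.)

Remove Ptarmigan.
Every predator of it retains at least one other prey: Ermine still has Lemming.
No consumer loses all prey, so no secondary extinctions occur.

0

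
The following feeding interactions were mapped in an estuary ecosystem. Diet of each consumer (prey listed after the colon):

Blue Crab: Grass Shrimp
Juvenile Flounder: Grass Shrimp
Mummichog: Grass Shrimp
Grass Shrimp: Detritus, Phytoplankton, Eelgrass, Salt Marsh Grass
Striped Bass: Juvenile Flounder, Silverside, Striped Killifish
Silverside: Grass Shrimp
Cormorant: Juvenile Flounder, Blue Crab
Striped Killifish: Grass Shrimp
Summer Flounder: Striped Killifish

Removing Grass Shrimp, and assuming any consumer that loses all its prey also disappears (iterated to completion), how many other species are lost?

Remove Grass Shrimp.
Round 1: Juvenile Flounder (all prey gone), Silverside (all prey gone), Blue Crab (all prey gone), Striped Killifish (all prey gone), Mummichog (all prey gone) → extinct.
Round 2: Summer Flounder (all prey gone), Cormorant (all prey gone), Striped Bass (all prey gone) → extinct.
No further losses. Total secondary extinctions: 8.

8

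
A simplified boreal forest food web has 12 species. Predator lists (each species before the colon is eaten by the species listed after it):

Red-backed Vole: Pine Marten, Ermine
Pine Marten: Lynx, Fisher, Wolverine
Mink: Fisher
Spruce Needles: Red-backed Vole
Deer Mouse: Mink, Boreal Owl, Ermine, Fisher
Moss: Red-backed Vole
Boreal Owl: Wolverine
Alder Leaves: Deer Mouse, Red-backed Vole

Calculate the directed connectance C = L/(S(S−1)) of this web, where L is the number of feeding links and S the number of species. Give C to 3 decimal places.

The web has S = 12 species and L = 15 feeding links.
C = L / (S(S−1)) = 15 / 132 = 0.1136 ≈ 0.114.

C = 0.114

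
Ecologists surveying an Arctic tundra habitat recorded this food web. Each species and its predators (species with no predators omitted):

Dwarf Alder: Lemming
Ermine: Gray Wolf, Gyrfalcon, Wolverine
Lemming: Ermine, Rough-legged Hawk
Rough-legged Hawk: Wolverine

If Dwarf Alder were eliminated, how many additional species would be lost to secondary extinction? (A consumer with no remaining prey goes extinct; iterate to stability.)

6

Remove Dwarf Alder.
Round 1: Lemming (all prey gone) → extinct.
Round 2: Ermine (all prey gone), Rough-legged Hawk (all prey gone) → extinct.
Round 3: Gray Wolf (all prey gone), Gyrfalcon (all prey gone), Wolverine (all prey gone) → extinct.
No further losses. Total secondary extinctions: 6.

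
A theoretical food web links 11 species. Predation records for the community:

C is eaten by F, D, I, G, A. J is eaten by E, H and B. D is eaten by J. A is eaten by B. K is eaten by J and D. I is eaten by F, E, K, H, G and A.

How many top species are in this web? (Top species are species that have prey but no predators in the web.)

5

Top species (has prey, but nothing eats it): F, G, B, H, E.
Count: 5.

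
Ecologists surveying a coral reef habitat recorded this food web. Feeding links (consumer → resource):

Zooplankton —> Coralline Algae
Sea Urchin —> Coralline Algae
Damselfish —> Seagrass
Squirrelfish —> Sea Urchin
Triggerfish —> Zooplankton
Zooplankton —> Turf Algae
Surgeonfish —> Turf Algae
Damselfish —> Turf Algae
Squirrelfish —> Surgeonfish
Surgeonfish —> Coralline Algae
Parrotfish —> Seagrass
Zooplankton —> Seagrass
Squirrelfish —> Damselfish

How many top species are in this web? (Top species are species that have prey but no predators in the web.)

Top species (has prey, but nothing eats it): Parrotfish, Squirrelfish, Triggerfish.
Count: 3.

3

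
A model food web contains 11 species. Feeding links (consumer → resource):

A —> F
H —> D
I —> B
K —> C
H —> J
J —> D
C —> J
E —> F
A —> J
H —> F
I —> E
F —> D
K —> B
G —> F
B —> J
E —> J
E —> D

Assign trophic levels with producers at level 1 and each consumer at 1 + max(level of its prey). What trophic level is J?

Trophic level 2

D is a producer → level 1.
J eats D → level 2.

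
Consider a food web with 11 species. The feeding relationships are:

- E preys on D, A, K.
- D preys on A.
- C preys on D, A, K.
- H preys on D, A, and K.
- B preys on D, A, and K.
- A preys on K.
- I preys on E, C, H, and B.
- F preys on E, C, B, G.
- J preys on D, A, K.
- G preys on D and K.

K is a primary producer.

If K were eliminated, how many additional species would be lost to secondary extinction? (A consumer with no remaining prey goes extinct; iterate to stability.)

10

Remove K.
Round 1: A (all prey gone) → extinct.
Round 2: D (all prey gone) → extinct.
Round 3: C (all prey gone), J (all prey gone), B (all prey gone), E (all prey gone), H (all prey gone), G (all prey gone) → extinct.
Round 4: F (all prey gone), I (all prey gone) → extinct.
No further losses. Total secondary extinctions: 10.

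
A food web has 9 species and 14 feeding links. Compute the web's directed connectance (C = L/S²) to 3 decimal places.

The web has S = 9 species and L = 14 feeding links.
C = L / S² = 14 / 81 = 0.1728 ≈ 0.173.

C = 0.173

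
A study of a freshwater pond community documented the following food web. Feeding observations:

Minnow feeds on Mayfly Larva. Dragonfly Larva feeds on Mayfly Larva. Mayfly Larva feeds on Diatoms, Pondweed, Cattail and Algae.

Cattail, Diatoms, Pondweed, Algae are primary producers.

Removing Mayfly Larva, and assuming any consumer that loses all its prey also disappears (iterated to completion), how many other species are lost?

Remove Mayfly Larva.
Round 1: Dragonfly Larva (all prey gone), Minnow (all prey gone) → extinct.
No further losses. Total secondary extinctions: 2.

2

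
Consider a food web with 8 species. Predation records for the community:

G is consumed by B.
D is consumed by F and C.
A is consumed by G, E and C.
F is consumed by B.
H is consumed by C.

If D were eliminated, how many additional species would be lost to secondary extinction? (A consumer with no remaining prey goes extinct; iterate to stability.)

Remove D.
Round 1: F (all prey gone) → extinct.
No further losses. Total secondary extinctions: 1.

1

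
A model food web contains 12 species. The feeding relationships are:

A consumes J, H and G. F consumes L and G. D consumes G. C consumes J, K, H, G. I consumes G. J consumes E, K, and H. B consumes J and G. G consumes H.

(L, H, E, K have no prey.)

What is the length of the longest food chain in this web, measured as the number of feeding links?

2 links

One longest chain: H → G → I.
It has 3 species and 2 links.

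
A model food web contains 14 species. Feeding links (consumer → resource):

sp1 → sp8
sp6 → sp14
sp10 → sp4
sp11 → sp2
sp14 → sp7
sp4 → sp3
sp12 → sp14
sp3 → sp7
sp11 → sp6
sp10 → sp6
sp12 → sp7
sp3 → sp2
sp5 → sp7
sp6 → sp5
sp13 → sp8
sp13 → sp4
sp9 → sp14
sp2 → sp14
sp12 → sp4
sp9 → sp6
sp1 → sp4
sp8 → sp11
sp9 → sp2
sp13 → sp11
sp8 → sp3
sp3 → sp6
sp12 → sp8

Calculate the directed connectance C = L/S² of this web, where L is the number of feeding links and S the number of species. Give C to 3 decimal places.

The web has S = 14 species and L = 27 feeding links.
C = L / S² = 27 / 196 = 0.1378 ≈ 0.138.

C = 0.138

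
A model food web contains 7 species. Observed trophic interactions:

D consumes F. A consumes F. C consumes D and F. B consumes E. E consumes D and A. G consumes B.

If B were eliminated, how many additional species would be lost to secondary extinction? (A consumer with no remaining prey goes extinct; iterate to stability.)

Remove B.
Round 1: G (all prey gone) → extinct.
No further losses. Total secondary extinctions: 1.

1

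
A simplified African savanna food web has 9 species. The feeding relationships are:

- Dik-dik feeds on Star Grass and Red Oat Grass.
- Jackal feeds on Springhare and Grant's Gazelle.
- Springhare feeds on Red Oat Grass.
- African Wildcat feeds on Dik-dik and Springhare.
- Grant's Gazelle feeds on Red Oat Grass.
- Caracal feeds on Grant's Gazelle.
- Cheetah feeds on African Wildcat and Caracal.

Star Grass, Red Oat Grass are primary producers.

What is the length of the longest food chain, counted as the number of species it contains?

One longest chain: Red Oat Grass → Springhare → African Wildcat → Cheetah.
It has 4 species and 3 links.

4 species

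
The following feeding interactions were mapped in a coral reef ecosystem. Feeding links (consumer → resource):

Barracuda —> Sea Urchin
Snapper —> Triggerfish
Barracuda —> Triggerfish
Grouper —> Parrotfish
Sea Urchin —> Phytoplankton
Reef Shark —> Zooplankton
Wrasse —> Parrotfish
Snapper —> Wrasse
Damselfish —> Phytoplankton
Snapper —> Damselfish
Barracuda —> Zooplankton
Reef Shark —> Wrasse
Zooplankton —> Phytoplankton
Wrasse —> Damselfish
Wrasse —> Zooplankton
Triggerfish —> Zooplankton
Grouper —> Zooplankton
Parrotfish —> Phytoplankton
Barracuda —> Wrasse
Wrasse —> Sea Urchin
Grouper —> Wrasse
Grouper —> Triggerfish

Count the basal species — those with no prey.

1

Basal species (no prey listed): Phytoplankton.
Count: 1.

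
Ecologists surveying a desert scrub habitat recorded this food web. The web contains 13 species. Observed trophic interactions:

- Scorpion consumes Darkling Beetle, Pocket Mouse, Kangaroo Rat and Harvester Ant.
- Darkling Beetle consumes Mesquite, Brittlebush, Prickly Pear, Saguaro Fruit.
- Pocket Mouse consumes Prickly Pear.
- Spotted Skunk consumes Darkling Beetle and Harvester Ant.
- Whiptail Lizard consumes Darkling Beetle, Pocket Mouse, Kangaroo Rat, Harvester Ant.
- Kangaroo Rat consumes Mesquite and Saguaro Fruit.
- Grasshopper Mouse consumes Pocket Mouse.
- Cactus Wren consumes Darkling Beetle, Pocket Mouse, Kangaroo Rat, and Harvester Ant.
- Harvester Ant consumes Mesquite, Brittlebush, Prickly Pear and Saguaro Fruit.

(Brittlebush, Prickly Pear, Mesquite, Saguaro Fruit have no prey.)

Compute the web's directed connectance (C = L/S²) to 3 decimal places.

C = 0.154

The web has S = 13 species and L = 26 feeding links.
C = L / S² = 26 / 169 = 0.1538 ≈ 0.154.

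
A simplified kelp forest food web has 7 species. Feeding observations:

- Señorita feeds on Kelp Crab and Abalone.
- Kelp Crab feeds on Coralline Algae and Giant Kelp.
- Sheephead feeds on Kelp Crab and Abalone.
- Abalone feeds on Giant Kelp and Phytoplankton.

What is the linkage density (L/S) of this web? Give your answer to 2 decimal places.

There are L = 8 links among S = 7 species.
L/S = 8/7 = 1.1429 ≈ 1.14.

L/S = 1.14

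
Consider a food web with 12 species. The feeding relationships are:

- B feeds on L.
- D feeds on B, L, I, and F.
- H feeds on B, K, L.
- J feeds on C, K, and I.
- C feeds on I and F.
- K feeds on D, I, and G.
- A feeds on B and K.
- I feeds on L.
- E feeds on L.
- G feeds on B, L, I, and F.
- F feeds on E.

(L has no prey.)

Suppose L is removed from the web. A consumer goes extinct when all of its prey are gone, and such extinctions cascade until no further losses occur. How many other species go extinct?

Remove L.
Round 1: E (all prey gone), I (all prey gone), B (all prey gone) → extinct.
Round 2: F (all prey gone) → extinct.
Round 3: D (all prey gone), G (all prey gone), C (all prey gone) → extinct.
Round 4: K (all prey gone) → extinct.
Round 5: A (all prey gone), J (all prey gone), H (all prey gone) → extinct.
No further losses. Total secondary extinctions: 11.

11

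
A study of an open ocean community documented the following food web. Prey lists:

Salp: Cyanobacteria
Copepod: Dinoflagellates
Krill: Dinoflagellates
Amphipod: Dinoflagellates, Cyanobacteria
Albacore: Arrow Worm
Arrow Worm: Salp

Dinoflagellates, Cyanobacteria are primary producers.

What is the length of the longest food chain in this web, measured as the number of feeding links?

One longest chain: Cyanobacteria → Salp → Arrow Worm → Albacore.
It has 4 species and 3 links.

3 links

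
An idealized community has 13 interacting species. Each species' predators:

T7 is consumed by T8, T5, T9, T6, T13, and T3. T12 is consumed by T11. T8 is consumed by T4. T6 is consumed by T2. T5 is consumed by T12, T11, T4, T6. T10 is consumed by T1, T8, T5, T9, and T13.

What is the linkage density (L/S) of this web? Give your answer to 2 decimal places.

There are L = 18 links among S = 13 species.
L/S = 18/13 = 1.3846 ≈ 1.38.

L/S = 1.38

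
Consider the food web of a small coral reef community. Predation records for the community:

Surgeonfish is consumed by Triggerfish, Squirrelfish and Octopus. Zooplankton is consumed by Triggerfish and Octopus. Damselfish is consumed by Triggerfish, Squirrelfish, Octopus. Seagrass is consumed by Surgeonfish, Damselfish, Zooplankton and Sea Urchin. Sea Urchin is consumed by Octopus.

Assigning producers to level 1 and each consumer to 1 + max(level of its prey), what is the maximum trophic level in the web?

Producers (level 1): Seagrass.
Seagrass → Surgeonfish → Octopus gives Octopus level 3.
No species has a prey at level 3, so no species reaches level 4.

3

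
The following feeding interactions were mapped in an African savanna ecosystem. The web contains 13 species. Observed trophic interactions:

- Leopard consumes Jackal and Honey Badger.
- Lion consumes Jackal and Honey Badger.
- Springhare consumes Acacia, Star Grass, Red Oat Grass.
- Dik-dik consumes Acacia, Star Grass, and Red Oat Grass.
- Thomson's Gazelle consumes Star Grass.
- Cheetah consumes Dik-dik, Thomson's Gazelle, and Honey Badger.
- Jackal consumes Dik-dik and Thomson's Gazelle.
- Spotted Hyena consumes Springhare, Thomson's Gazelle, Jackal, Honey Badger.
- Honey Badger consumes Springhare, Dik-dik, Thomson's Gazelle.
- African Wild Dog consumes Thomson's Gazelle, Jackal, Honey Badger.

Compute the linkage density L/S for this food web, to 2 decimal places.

There are L = 26 links among S = 13 species.
L/S = 26/13 = 2.0000 ≈ 2.00.

L/S = 2.00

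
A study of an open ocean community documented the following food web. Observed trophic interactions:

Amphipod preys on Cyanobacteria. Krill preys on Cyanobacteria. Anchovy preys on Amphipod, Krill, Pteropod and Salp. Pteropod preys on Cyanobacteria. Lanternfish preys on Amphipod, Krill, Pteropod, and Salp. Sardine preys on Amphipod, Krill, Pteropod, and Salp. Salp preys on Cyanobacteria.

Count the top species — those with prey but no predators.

Top species (has prey, but nothing eats it): Anchovy, Sardine, Lanternfish.
Count: 3.

3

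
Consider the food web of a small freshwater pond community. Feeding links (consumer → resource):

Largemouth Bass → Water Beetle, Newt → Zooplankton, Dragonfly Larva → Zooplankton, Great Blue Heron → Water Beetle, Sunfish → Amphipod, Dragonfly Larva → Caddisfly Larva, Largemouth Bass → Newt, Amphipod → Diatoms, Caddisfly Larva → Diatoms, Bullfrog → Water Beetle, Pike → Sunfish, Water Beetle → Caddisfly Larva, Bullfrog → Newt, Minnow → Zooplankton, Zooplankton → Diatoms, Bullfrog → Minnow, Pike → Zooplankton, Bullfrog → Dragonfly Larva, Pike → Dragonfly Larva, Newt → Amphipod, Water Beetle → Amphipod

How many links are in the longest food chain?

One longest chain: Diatoms → Amphipod → Sunfish → Pike.
It has 4 species and 3 links.

3 links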